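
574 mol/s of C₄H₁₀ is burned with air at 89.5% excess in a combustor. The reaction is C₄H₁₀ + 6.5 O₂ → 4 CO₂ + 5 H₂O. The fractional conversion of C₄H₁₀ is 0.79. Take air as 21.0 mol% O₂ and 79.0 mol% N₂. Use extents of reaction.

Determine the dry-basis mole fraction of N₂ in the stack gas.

Stoichiometric O₂ = 6.5 × 574 = 3731 mol/s; O₂ fed = 3731 × 1.895 = 7070 mol/s.
N₂ fed = 7070 × 79/21 = 26600 mol/s.
Fuel reacted = 0.79 × 574 → ξ = 453.5 mol/s.
Outlet (n = n₀ + ν ξ):
  C₄H₁₀: 574 − 1(453.5) = 120.5
  O₂: 7070 − 6.5(453.5) = 4123
  N₂: 26600 (inert)
  CO₂: 0 + 4(453.5) = 1814
  H₂O: 0 + 5(453.5) = 2267
Dry total = 32650 mol/s; y_N₂ (dry) = 26600 / 32650 = 0.8145.

0.815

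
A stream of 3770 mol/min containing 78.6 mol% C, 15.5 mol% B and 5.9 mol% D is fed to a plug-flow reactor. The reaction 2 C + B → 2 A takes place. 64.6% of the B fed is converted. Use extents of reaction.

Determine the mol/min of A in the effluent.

755 mol/min

B reacted = 0.646 × 584.4 = 377.5 mol/min; ν_B = −1, so ξ = 377.5/1 = 377.5 mol/min.
Outlet amounts (n = n₀ + ν ξ):
  C: 2963 − 2(377.5) = 2208
  B: 584.4 − 1(377.5) = 206.9
  A: 0 + 2(377.5) = 755
  D: 222.4 (inert)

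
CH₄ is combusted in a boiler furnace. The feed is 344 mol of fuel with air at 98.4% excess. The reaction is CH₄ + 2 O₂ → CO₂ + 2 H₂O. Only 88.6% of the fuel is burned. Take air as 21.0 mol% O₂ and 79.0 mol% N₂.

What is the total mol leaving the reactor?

6840 mol

Stoichiometric O₂ = 2 × 344 = 688 mol; O₂ fed = 688 × 1.984 = 1365 mol.
N₂ fed = 1365 × 79/21 = 5135 mol.
Fuel reacted = 0.886 × 344 → ξ = 304.8 mol.
Outlet (n = n₀ + ν ξ):
  CH₄: 344 − 1(304.8) = 39.22
  O₂: 1365 − 2(304.8) = 755.4
  N₂: 5135 (inert)
  CO₂: 0 + 1(304.8) = 304.8
  H₂O: 0 + 2(304.8) = 609.6
Total out = 39.22 + 755.4 + 5135 + 304.8 + 609.6 = 6844 mol.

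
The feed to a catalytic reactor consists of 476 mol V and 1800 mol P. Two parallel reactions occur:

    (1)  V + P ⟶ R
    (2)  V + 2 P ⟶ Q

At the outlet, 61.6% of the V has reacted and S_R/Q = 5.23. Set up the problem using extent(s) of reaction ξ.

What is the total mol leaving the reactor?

1940 mol

Conversion of V: V consumed = 0.616 × 476 = 293.2 mol = 1ξ₁ + 1ξ₂.
Selectivity: 1ξ₁ / (1ξ₂) = 5.23 → ξ₁ = 5.23 ξ₂.
Substitute: (1·5.23 + 1) ξ₂ = 293.2 → ξ₂ = 47.07 mol, ξ₁ = 246.2 mol.
Outlet amounts (n = n₀ + Σ ν·ξ):
  V: 476 − 1(246.2) − 1(47.07) = 182.8
  P: 1800 − 1(246.2) − 2(47.07) = 1460
  R: 0 + 1(246.2) = 246.2
  Q: 0 + 1(47.07) = 47.07
Total out = 182.8 + 1460 + 246.2 + 47.07 = 1936 mol.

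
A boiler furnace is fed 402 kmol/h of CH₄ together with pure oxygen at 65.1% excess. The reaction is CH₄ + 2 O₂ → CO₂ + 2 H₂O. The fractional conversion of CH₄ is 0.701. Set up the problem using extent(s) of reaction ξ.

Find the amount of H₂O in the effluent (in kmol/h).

Stoichiometric O₂ = 2 × 402 = 804 kmol/h; O₂ fed = 804 × 1.651 = 1327 kmol/h.
Fuel reacted = 0.701 × 402 → ξ = 281.8 kmol/h.
Outlet (n = n₀ + ν ξ):
  CH₄: 402 − 1(281.8) = 120.2
  O₂: 1327 − 2(281.8) = 763.8
  CO₂: 0 + 1(281.8) = 281.8
  H₂O: 0 + 2(281.8) = 563.6

564 kmol/h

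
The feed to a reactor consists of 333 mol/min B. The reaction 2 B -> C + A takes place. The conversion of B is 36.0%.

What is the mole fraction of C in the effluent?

0.18

B reacted = 0.36 × 333 = 119.9 mol/min; ν_B = −2, so ξ = 119.9/2 = 59.94 mol/min.
Outlet amounts (n = n₀ + ν ξ):
  B: 333 − 2(59.94) = 213.1
  C: 0 + 1(59.94) = 59.94
  A: 0 + 1(59.94) = 59.94
Total out = 333 mol/min; y_C = 59.94 / 333 = 0.18.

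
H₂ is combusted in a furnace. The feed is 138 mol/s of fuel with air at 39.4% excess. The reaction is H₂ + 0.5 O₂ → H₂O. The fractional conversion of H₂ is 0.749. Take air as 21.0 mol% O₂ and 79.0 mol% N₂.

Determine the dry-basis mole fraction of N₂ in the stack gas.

Stoichiometric O₂ = 0.5 × 138 = 69 mol/s; O₂ fed = 69 × 1.394 = 96.19 mol/s.
N₂ fed = 96.19 × 79/21 = 361.8 mol/s.
Fuel reacted = 0.749 × 138 → ξ = 103.4 mol/s.
Outlet (n = n₀ + ν ξ):
  H₂: 138 − 1(103.4) = 34.64
  O₂: 96.19 − 0.5(103.4) = 44.5
  N₂: 361.8 (inert)
  H₂O: 0 + 1(103.4) = 103.4
Dry total = 441 mol/s; y_N₂ (dry) = 361.8 / 441 = 0.8205.

0.821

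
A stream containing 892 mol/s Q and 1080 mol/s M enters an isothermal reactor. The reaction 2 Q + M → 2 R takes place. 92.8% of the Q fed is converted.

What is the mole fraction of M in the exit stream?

0.428

Q reacted = 0.928 × 892 = 827.8 mol/s; ν_Q = −2, so ξ = 827.8/2 = 413.9 mol/s.
Outlet amounts (n = n₀ + ν ξ):
  Q: 892 − 2(413.9) = 64.22
  M: 1080 − 1(413.9) = 666.1
  R: 0 + 2(413.9) = 827.8
Total out = 1558 mol/s; y_M = 666.1 / 1558 = 0.4275.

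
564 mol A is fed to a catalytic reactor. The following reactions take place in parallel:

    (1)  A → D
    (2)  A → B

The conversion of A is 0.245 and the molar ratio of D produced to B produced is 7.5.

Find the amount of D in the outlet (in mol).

Conversion of A: A consumed = 0.245 × 564 = 138.2 mol = 1ξ₁ + 1ξ₂.
Selectivity: 1ξ₁ / (1ξ₂) = 7.5 → ξ₁ = 7.5 ξ₂.
Substitute: (1·7.5 + 1) ξ₂ = 138.2 → ξ₂ = 16.26 mol, ξ₁ = 121.9 mol.
Outlet amounts (n = n₀ + Σ ν·ξ):
  A: 564 − 1(121.9) − 1(16.26) = 425.8
  D: 0 + 1(121.9) = 121.9
  B: 0 + 1(16.26) = 16.26

122 mol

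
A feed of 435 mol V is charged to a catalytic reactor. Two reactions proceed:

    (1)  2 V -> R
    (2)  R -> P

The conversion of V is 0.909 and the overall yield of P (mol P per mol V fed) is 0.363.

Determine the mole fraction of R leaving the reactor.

0.168

Conversion of V: V consumed = 2ξ₁ = 0.909 × 435 → ξ₁ = 197.7 mol.
Yield of P: 1ξ₂ / 435 = 0.363 → ξ₂ = 157.9 mol.
Outlet amounts (n = n₀ + Σ ν·ξ):
  V: 435 − 2(197.7) = 39.58
  R: 0 + 1(197.7) − 1(157.9) = 39.8
  P: 0 + 1(157.9) = 157.9
Total out = 237.3 mol; y_R = 39.8 / 237.3 = 0.1677.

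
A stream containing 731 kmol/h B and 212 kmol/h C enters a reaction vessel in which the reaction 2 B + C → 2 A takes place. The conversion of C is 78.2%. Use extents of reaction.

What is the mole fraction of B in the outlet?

0.514

C reacted = 0.782 × 212 = 165.8 kmol/h; ν_C = −1, so ξ = 165.8/1 = 165.8 kmol/h.
Outlet amounts (n = n₀ + ν ξ):
  B: 731 − 2(165.8) = 399.4
  C: 212 − 1(165.8) = 46.22
  A: 0 + 2(165.8) = 331.6
Total out = 777.2 kmol/h; y_B = 399.4 / 777.2 = 0.5139.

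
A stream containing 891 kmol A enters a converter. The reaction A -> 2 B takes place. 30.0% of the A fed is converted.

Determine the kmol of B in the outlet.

535 kmol

A reacted = 0.3 × 891 = 267.3 kmol; ν_A = −1, so ξ = 267.3/1 = 267.3 kmol.
Outlet amounts (n = n₀ + ν ξ):
  A: 891 − 1(267.3) = 623.7
  B: 0 + 2(267.3) = 534.6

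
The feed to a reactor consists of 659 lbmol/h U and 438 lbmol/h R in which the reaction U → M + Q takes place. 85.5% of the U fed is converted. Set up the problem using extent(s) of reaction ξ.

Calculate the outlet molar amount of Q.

U reacted = 0.855 × 659 = 563.4 lbmol/h; ν_U = −1, so ξ = 563.4/1 = 563.4 lbmol/h.
Outlet amounts (n = n₀ + ν ξ):
  U: 659 − 1(563.4) = 95.56
  M: 0 + 1(563.4) = 563.4
  Q: 0 + 1(563.4) = 563.4
  R: 438 (inert)

563 lbmol/h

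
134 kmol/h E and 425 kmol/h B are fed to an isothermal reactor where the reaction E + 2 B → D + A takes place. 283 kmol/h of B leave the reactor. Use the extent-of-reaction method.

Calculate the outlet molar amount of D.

71 kmol/h

For B: n = n₀ − 2ξ → 283 = 425 − 2ξ, giving ξ = 71 kmol/h.
Outlet amounts (n = n₀ + ν ξ):
  E: 134 − 1(71) = 63
  B: 425 − 2(71) = 283
  D: 0 + 1(71) = 71
  A: 0 + 1(71) = 71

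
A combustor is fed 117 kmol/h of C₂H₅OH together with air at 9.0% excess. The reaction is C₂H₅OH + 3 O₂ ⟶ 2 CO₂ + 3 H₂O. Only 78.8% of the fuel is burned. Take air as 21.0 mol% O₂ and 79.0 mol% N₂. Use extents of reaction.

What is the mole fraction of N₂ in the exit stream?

Stoichiometric O₂ = 3 × 117 = 351 kmol/h; O₂ fed = 351 × 1.090 = 382.6 kmol/h.
N₂ fed = 382.6 × 79/21 = 1439 kmol/h.
Fuel reacted = 0.788 × 117 → ξ = 92.2 kmol/h.
Outlet (n = n₀ + ν ξ):
  C₂H₅OH: 117 − 1(92.2) = 24.8
  O₂: 382.6 − 3(92.2) = 106
  N₂: 1439 (inert)
  CO₂: 0 + 2(92.2) = 184.4
  H₂O: 0 + 3(92.2) = 276.6
Total out = 2031 kmol/h; y_N₂ = 1439 / 2031 = 0.7086.

0.709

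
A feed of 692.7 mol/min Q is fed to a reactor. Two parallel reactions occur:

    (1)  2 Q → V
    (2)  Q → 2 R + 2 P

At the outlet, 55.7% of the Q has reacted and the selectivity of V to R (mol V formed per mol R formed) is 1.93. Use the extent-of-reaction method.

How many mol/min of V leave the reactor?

Conversion of Q: Q consumed = 0.557 × 692.7 = 385.8 mol/min = 2ξ₁ + 1ξ₂.
Selectivity: 1ξ₁ / (2ξ₂) = 1.93 → ξ₁ = 3.86 ξ₂.
Substitute: (2·3.86 + 1) ξ₂ = 385.8 → ξ₂ = 44.25 mol/min, ξ₁ = 170.8 mol/min.
Outlet amounts (n = n₀ + Σ ν·ξ):
  Q: 692.7 − 2(170.8) − 1(44.25) = 306.9
  V: 0 + 1(170.8) = 170.8
  R: 0 + 2(44.25) = 88.49
  P: 0 + 2(44.25) = 88.49

171 mol/min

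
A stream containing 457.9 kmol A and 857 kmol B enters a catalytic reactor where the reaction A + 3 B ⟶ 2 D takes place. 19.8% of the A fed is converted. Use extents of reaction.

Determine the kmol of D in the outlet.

A reacted = 0.198 × 457.9 = 90.66 kmol; ν_A = −1, so ξ = 90.66/1 = 90.66 kmol.
Outlet amounts (n = n₀ + ν ξ):
  A: 457.9 − 1(90.66) = 367.2
  B: 857 − 3(90.66) = 585
  D: 0 + 2(90.66) = 181.3

181 kmol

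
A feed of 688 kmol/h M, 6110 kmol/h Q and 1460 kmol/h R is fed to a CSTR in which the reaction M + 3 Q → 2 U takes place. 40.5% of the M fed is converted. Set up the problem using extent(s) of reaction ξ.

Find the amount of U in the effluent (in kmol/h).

M reacted = 0.405 × 688 = 278.6 kmol/h; ν_M = −1, so ξ = 278.6/1 = 278.6 kmol/h.
Outlet amounts (n = n₀ + ν ξ):
  M: 688 − 1(278.6) = 409.4
  Q: 6110 − 3(278.6) = 5274
  U: 0 + 2(278.6) = 557.3
  R: 1460 (inert)

557 kmol/h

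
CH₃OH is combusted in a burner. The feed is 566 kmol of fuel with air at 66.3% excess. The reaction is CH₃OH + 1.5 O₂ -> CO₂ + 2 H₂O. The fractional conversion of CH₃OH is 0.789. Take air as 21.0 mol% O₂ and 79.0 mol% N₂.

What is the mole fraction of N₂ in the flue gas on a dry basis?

0.802

Stoichiometric O₂ = 1.5 × 566 = 849 kmol; O₂ fed = 849 × 1.663 = 1412 kmol.
N₂ fed = 1412 × 79/21 = 5311 kmol.
Fuel reacted = 0.789 × 566 → ξ = 446.6 kmol.
Outlet (n = n₀ + ν ξ):
  CH₃OH: 566 − 1(446.6) = 119.4
  O₂: 1412 − 1.5(446.6) = 742
  N₂: 5311 (inert)
  CO₂: 0 + 1(446.6) = 446.6
  H₂O: 0 + 2(446.6) = 893.1
Dry total = 6619 kmol; y_N₂ (dry) = 5311 / 6619 = 0.8024.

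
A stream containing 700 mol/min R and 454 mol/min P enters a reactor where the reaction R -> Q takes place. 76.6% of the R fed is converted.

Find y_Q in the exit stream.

R reacted = 0.766 × 700 = 536.2 mol/min; ν_R = −1, so ξ = 536.2/1 = 536.2 mol/min.
Outlet amounts (n = n₀ + ν ξ):
  R: 700 − 1(536.2) = 163.8
  Q: 0 + 1(536.2) = 536.2
  P: 454 (inert)
Total out = 1154 mol/min; y_Q = 536.2 / 1154 = 0.4646.

0.465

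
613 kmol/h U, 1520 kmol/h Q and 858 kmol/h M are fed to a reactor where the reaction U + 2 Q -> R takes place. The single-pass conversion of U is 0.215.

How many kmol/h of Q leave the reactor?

U reacted = 0.215 × 613 = 131.8 kmol/h; ν_U = −1, so ξ = 131.8/1 = 131.8 kmol/h.
Outlet amounts (n = n₀ + ν ξ):
  U: 613 − 1(131.8) = 481.2
  Q: 1520 − 2(131.8) = 1256
  R: 0 + 1(131.8) = 131.8
  M: 858 (inert)

1260 kmol/h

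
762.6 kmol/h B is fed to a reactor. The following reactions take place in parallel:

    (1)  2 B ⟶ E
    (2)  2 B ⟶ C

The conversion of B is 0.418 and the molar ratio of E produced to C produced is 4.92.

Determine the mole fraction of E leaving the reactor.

0.22

Conversion of B: B consumed = 0.418 × 762.6 = 318.8 kmol/h = 2ξ₁ + 2ξ₂.
Selectivity: 1ξ₁ / (1ξ₂) = 4.92 → ξ₁ = 4.92 ξ₂.
Substitute: (2·4.92 + 2) ξ₂ = 318.8 → ξ₂ = 26.92 kmol/h, ξ₁ = 132.5 kmol/h.
Outlet amounts (n = n₀ + Σ ν·ξ):
  B: 762.6 − 2(132.5) − 2(26.92) = 443.8
  E: 0 + 1(132.5) = 132.5
  C: 0 + 1(26.92) = 26.92
Total out = 603.2 kmol/h; y_E = 132.5 / 603.2 = 0.2196.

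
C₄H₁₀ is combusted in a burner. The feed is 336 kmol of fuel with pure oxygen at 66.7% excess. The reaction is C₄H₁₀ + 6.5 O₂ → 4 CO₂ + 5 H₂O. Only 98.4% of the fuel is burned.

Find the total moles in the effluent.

4470 kmol

Stoichiometric O₂ = 6.5 × 336 = 2184 kmol; O₂ fed = 2184 × 1.667 = 3641 kmol.
Fuel reacted = 0.984 × 336 → ξ = 330.6 kmol.
Outlet (n = n₀ + ν ξ):
  C₄H₁₀: 336 − 1(330.6) = 5.376
  O₂: 3641 − 6.5(330.6) = 1492
  CO₂: 0 + 4(330.6) = 1322
  H₂O: 0 + 5(330.6) = 1653
Total out = 5.376 + 1492 + 1322 + 1653 = 4473 kmol.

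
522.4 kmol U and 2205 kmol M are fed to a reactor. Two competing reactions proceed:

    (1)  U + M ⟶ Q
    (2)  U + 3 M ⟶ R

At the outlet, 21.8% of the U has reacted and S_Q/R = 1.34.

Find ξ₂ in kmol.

Conversion of U: U consumed = 0.218 × 522.4 = 113.9 kmol = 1ξ₁ + 1ξ₂.
Selectivity: 1ξ₁ / (1ξ₂) = 1.34 → ξ₁ = 1.34 ξ₂.
Substitute: (1·1.34 + 1) ξ₂ = 113.9 → ξ₂ = 48.67 kmol, ξ₁ = 65.22 kmol.
Outlet amounts (n = n₀ + Σ ν·ξ):
  U: 522.4 − 1(65.22) − 1(48.67) = 408.5
  M: 2205 − 1(65.22) − 3(48.67) = 1994
  Q: 0 + 1(65.22) = 65.22
  R: 0 + 1(48.67) = 48.67

ξ₂ = 48.7 kmol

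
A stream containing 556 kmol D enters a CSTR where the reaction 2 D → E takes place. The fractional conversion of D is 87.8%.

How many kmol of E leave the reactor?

244 kmol

D reacted = 0.878 × 556 = 488.2 kmol; ν_D = −2, so ξ = 488.2/2 = 244.1 kmol.
Outlet amounts (n = n₀ + ν ξ):
  D: 556 − 2(244.1) = 67.83
  E: 0 + 1(244.1) = 244.1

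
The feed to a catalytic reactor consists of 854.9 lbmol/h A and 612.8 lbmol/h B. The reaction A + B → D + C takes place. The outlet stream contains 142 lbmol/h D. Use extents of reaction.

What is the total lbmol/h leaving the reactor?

For D: n = n₀ + 1ξ → 142 = 0 + 1ξ, giving ξ = 142 lbmol/h.
Outlet amounts (n = n₀ + ν ξ):
  A: 854.9 − 1(142) = 712.9
  B: 612.8 − 1(142) = 470.8
  D: 0 + 1(142) = 142
  C: 0 + 1(142) = 142
Total out = 712.9 + 470.8 + 142 + 142 = 1468 lbmol/h.

1470 lbmol/h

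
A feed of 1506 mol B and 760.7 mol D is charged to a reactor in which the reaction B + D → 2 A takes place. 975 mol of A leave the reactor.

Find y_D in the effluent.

For A: n = n₀ + 2ξ → 975 = 0 + 2ξ, giving ξ = 487.5 mol.
Outlet amounts (n = n₀ + ν ξ):
  B: 1506 − 1(487.5) = 1018
  D: 760.7 − 1(487.5) = 273.2
  A: 0 + 2(487.5) = 975
Total out = 2267 mol; y_D = 273.2 / 2267 = 0.1205.

0.121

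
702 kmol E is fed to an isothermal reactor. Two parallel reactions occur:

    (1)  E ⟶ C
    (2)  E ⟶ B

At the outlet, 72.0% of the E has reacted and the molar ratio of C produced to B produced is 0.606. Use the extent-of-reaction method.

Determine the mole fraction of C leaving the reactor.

0.272

Conversion of E: E consumed = 0.72 × 702 = 505.4 kmol = 1ξ₁ + 1ξ₂.
Selectivity: 1ξ₁ / (1ξ₂) = 0.606 → ξ₁ = 0.606 ξ₂.
Substitute: (1·0.606 + 1) ξ₂ = 505.4 → ξ₂ = 314.7 kmol, ξ₁ = 190.7 kmol.
Outlet amounts (n = n₀ + Σ ν·ξ):
  E: 702 − 1(190.7) − 1(314.7) = 196.6
  C: 0 + 1(190.7) = 190.7
  B: 0 + 1(314.7) = 314.7
Total out = 702 kmol; y_C = 190.7 / 702 = 0.2717.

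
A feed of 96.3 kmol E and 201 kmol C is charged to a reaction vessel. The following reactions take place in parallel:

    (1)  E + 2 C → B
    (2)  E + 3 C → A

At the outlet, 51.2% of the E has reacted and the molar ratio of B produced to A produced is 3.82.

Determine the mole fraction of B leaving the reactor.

Conversion of E: E consumed = 0.512 × 96.3 = 49.31 kmol = 1ξ₁ + 1ξ₂.
Selectivity: 1ξ₁ / (1ξ₂) = 3.82 → ξ₁ = 3.82 ξ₂.
Substitute: (1·3.82 + 1) ξ₂ = 49.31 → ξ₂ = 10.23 kmol, ξ₁ = 39.08 kmol.
Outlet amounts (n = n₀ + Σ ν·ξ):
  E: 96.3 − 1(39.08) − 1(10.23) = 46.99
  C: 201 − 2(39.08) − 3(10.23) = 92.16
  B: 0 + 1(39.08) = 39.08
  A: 0 + 1(10.23) = 10.23
Total out = 188.5 kmol; y_B = 39.08 / 188.5 = 0.2073.

0.207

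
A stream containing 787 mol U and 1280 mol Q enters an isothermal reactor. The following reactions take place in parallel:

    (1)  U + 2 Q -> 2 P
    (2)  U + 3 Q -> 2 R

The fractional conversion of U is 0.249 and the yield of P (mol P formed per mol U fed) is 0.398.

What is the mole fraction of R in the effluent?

Yield of P: 2ξ₁ / 787 = 0.398 → ξ₁ = 156.6 mol.
Conversion of U: 1ξ₁ + 1ξ₂ = 0.249 × 787 = 196 → ξ₂ = 39.35 mol.
Outlet amounts (n = n₀ + Σ ν·ξ):
  U: 787 − 1(156.6) − 1(39.35) = 591
  Q: 1280 − 2(156.6) − 3(39.35) = 848.7
  P: 0 + 2(156.6) = 313.2
  R: 0 + 2(39.35) = 78.7
Total out = 1832 mol; y_R = 78.7 / 1832 = 0.04297.

0.043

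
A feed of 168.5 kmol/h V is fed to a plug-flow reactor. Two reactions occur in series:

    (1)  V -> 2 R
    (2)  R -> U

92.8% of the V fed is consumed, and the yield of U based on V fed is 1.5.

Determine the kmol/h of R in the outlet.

Conversion of V: V consumed = 1ξ₁ = 0.928 × 168.5 → ξ₁ = 156.4 kmol/h.
Yield of U: 1ξ₂ / 168.5 = 1.5 → ξ₂ = 252.8 kmol/h.
Outlet amounts (n = n₀ + Σ ν·ξ):
  V: 168.5 − 1(156.4) = 12.13
  R: 0 + 2(156.4) − 1(252.8) = 59.99
  U: 0 + 1(252.8) = 252.8

60 kmol/h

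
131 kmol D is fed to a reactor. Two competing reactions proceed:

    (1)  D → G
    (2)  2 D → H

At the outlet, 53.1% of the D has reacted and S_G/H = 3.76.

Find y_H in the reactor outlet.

Conversion of D: D consumed = 0.531 × 131 = 69.56 kmol = 1ξ₁ + 2ξ₂.
Selectivity: 1ξ₁ / (1ξ₂) = 3.76 → ξ₁ = 3.76 ξ₂.
Substitute: (1·3.76 + 2) ξ₂ = 69.56 → ξ₂ = 12.08 kmol, ξ₁ = 45.41 kmol.
Outlet amounts (n = n₀ + Σ ν·ξ):
  D: 131 − 1(45.41) − 2(12.08) = 61.44
  G: 0 + 1(45.41) = 45.41
  H: 0 + 1(12.08) = 12.08
Total out = 118.9 kmol; y_H = 12.08 / 118.9 = 0.1015.

0.102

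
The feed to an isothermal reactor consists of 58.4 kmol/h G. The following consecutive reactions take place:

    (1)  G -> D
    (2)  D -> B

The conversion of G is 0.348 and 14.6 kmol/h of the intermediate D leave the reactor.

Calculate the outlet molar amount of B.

Conversion of G: G consumed = 1ξ₁ = 0.348 × 58.4 → ξ₁ = 20.32 kmol/h.
D balance: n_D = 0 + 1ξ₁ − 1ξ₂ = 14.6 → ξ₂ = (1·20.32 − 14.6)/1 = 5.723 kmol/h.
Outlet amounts (n = n₀ + Σ ν·ξ):
  G: 58.4 − 1(20.32) = 38.08
  D: 0 + 1(20.32) − 1(5.723) = 14.6
  B: 0 + 1(5.723) = 5.723

5.72 kmol/h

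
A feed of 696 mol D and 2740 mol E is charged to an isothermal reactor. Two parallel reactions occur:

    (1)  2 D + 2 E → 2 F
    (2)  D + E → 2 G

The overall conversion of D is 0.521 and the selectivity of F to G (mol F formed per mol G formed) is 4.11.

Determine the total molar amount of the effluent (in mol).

3110 mol

Conversion of D: D consumed = 0.521 × 696 = 362.6 mol = 2ξ₁ + 1ξ₂.
Selectivity: 2ξ₁ / (2ξ₂) = 4.11 → ξ₁ = 4.11 ξ₂.
Substitute: (2·4.11 + 1) ξ₂ = 362.6 → ξ₂ = 39.33 mol, ξ₁ = 161.6 mol.
Outlet amounts (n = n₀ + Σ ν·ξ):
  D: 696 − 2(161.6) − 1(39.33) = 333.4
  E: 2740 − 2(161.6) − 1(39.33) = 2377
  F: 0 + 2(161.6) = 323.3
  G: 0 + 2(39.33) = 78.66
Total out = 333.4 + 2377 + 323.3 + 78.66 = 3113 mol.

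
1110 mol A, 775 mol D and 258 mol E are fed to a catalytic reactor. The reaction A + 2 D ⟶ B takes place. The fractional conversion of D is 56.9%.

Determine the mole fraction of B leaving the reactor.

D reacted = 0.569 × 775 = 441 mol; ν_D = −2, so ξ = 441/2 = 220.5 mol.
Outlet amounts (n = n₀ + ν ξ):
  A: 1110 − 1(220.5) = 889.5
  D: 775 − 2(220.5) = 334
  B: 0 + 1(220.5) = 220.5
  E: 258 (inert)
Total out = 1702 mol; y_B = 220.5 / 1702 = 0.1295.

0.13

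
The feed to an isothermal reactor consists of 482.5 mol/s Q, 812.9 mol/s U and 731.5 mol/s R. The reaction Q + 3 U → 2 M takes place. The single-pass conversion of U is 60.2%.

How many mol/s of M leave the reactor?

326 mol/s

U reacted = 0.602 × 812.9 = 489.4 mol/s; ν_U = −3, so ξ = 489.4/3 = 163.1 mol/s.
Outlet amounts (n = n₀ + ν ξ):
  Q: 482.5 − 1(163.1) = 319.4
  U: 812.9 − 3(163.1) = 323.5
  M: 0 + 2(163.1) = 326.2
  R: 731.5 (inert)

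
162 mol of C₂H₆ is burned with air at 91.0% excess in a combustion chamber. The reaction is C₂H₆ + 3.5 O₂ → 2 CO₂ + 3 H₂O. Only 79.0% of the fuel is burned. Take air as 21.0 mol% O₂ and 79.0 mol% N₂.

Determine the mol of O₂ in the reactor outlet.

Stoichiometric O₂ = 3.5 × 162 = 567 mol; O₂ fed = 567 × 1.910 = 1083 mol.
N₂ fed = 1083 × 79/21 = 4074 mol.
Fuel reacted = 0.79 × 162 → ξ = 128 mol.
Outlet (n = n₀ + ν ξ):
  C₂H₆: 162 − 1(128) = 34.02
  O₂: 1083 − 3.5(128) = 635
  N₂: 4074 (inert)
  CO₂: 0 + 2(128) = 256
  H₂O: 0 + 3(128) = 383.9

635 mol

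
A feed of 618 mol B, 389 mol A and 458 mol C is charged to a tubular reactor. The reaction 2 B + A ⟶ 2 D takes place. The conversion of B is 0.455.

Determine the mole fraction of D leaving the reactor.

0.212

B reacted = 0.455 × 618 = 281.2 mol; ν_B = −2, so ξ = 281.2/2 = 140.6 mol.
Outlet amounts (n = n₀ + ν ξ):
  B: 618 − 2(140.6) = 336.8
  A: 389 − 1(140.6) = 248.4
  D: 0 + 2(140.6) = 281.2
  C: 458 (inert)
Total out = 1324 mol; y_D = 281.2 / 1324 = 0.2123.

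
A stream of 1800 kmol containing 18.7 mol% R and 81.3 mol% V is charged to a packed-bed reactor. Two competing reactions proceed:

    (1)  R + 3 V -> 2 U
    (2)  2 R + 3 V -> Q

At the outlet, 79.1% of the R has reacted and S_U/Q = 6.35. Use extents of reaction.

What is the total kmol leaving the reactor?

Conversion of R: R consumed = 0.791 × 336.6 = 266.3 kmol = 1ξ₁ + 2ξ₂.
Selectivity: 2ξ₁ / (1ξ₂) = 6.35 → ξ₁ = 3.175 ξ₂.
Substitute: (1·3.175 + 2) ξ₂ = 266.3 → ξ₂ = 51.45 kmol, ξ₁ = 163.4 kmol.
Outlet amounts (n = n₀ + Σ ν·ξ):
  R: 336.6 − 1(163.4) − 2(51.45) = 70.35
  V: 1463 − 3(163.4) − 3(51.45) = 819
  U: 0 + 2(163.4) = 326.7
  Q: 0 + 1(51.45) = 51.45
Total out = 70.35 + 819 + 326.7 + 51.45 = 1267 kmol.

1270 kmol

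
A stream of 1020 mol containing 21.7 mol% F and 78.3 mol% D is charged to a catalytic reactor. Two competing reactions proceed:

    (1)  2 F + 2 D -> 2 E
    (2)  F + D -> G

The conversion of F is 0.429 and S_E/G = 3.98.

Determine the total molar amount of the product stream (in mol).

925 mol

Conversion of F: F consumed = 0.429 × 221.3 = 94.95 mol = 2ξ₁ + 1ξ₂.
Selectivity: 2ξ₁ / (1ξ₂) = 3.98 → ξ₁ = 1.99 ξ₂.
Substitute: (2·1.99 + 1) ξ₂ = 94.95 → ξ₂ = 19.07 mol, ξ₁ = 37.94 mol.
Outlet amounts (n = n₀ + Σ ν·ξ):
  F: 221.3 − 2(37.94) − 1(19.07) = 126.4
  D: 798.7 − 2(37.94) − 1(19.07) = 703.7
  E: 0 + 2(37.94) = 75.89
  G: 0 + 1(19.07) = 19.07
Total out = 126.4 + 703.7 + 75.89 + 19.07 = 925 mol.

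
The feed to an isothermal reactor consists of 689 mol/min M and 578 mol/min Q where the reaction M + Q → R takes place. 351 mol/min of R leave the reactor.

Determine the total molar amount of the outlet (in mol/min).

For R: n = n₀ + 1ξ → 351 = 0 + 1ξ, giving ξ = 351 mol/min.
Outlet amounts (n = n₀ + ν ξ):
  M: 689 − 1(351) = 338
  Q: 578 − 1(351) = 227
  R: 0 + 1(351) = 351
Total out = 338 + 227 + 351 = 916 mol/min.

916 mol/min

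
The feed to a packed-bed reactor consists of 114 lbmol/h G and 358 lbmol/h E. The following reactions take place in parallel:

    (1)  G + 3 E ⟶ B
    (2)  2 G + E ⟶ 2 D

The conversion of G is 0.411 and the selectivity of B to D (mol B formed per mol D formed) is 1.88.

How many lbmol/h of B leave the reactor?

Conversion of G: G consumed = 0.411 × 114 = 46.85 lbmol/h = 1ξ₁ + 2ξ₂.
Selectivity: 1ξ₁ / (2ξ₂) = 1.88 → ξ₁ = 3.76 ξ₂.
Substitute: (1·3.76 + 2) ξ₂ = 46.85 → ξ₂ = 8.134 lbmol/h, ξ₁ = 30.59 lbmol/h.
Outlet amounts (n = n₀ + Σ ν·ξ):
  G: 114 − 1(30.59) − 2(8.134) = 67.15
  E: 358 − 3(30.59) − 1(8.134) = 258.1
  B: 0 + 1(30.59) = 30.59
  D: 0 + 2(8.134) = 16.27

30.6 lbmol/h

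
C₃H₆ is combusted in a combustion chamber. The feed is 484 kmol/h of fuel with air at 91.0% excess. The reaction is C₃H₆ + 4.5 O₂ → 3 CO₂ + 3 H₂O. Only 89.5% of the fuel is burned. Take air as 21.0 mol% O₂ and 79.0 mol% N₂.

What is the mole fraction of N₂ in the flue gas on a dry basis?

Stoichiometric O₂ = 4.5 × 484 = 2178 kmol/h; O₂ fed = 2178 × 1.910 = 4160 kmol/h.
N₂ fed = 4160 × 79/21 = 15650 kmol/h.
Fuel reacted = 0.895 × 484 → ξ = 433.2 kmol/h.
Outlet (n = n₀ + ν ξ):
  C₃H₆: 484 − 1(433.2) = 50.82
  O₂: 4160 − 4.5(433.2) = 2211
  N₂: 15650 (inert)
  CO₂: 0 + 3(433.2) = 1300
  H₂O: 0 + 3(433.2) = 1300
Dry total = 19210 kmol/h; y_N₂ (dry) = 15650 / 19210 = 0.8146.

0.815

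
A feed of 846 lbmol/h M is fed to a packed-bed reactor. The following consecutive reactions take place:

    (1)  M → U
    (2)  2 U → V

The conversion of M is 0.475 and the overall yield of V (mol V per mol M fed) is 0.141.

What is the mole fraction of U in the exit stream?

Conversion of M: M consumed = 1ξ₁ = 0.475 × 846 → ξ₁ = 401.8 lbmol/h.
Yield of V: 1ξ₂ / 846 = 0.141 → ξ₂ = 119.3 lbmol/h.
Outlet amounts (n = n₀ + Σ ν·ξ):
  M: 846 − 1(401.8) = 444.2
  U: 0 + 1(401.8) − 2(119.3) = 163.3
  V: 0 + 1(119.3) = 119.3
Total out = 726.7 lbmol/h; y_U = 163.3 / 726.7 = 0.2247.

0.225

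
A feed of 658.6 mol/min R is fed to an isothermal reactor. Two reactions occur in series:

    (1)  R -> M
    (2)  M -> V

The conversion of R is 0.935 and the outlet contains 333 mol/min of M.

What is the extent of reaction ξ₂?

Conversion of R: R consumed = 1ξ₁ = 0.935 × 658.6 → ξ₁ = 615.8 mol/min.
M balance: n_M = 0 + 1ξ₁ − 1ξ₂ = 333 → ξ₂ = (1·615.8 − 333)/1 = 282.8 mol/min.
Outlet amounts (n = n₀ + Σ ν·ξ):
  R: 658.6 − 1(615.8) = 42.81
  M: 0 + 1(615.8) − 1(282.8) = 333
  V: 0 + 1(282.8) = 282.8

ξ₂ = 283 mol/min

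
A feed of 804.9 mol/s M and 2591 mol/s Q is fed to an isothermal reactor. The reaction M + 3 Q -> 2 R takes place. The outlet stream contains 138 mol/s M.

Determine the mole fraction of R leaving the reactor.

0.647

For M: n = n₀ − 1ξ → 138 = 804.9 − 1ξ, giving ξ = 666.9 mol/s.
Outlet amounts (n = n₀ + ν ξ):
  M: 804.9 − 1(666.9) = 138
  Q: 2591 − 3(666.9) = 590.3
  R: 0 + 2(666.9) = 1334
Total out = 2062 mol/s; y_R = 1334 / 2062 = 0.6468.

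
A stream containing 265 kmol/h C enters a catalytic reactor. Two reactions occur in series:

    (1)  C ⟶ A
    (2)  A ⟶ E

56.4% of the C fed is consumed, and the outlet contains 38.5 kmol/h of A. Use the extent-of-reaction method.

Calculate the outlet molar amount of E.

111 kmol/h

Conversion of C: C consumed = 1ξ₁ = 0.564 × 265 → ξ₁ = 149.5 kmol/h.
A balance: n_A = 0 + 1ξ₁ − 1ξ₂ = 38.5 → ξ₂ = (1·149.5 − 38.5)/1 = 111 kmol/h.
Outlet amounts (n = n₀ + Σ ν·ξ):
  C: 265 − 1(149.5) = 115.5
  A: 0 + 1(149.5) − 1(111) = 38.5
  E: 0 + 1(111) = 111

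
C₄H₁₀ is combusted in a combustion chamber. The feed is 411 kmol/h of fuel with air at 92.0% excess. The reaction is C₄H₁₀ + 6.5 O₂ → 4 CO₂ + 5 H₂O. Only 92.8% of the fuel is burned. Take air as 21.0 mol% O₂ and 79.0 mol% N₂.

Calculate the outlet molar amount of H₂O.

Stoichiometric O₂ = 6.5 × 411 = 2672 kmol/h; O₂ fed = 2672 × 1.920 = 5129 kmol/h.
N₂ fed = 5129 × 79/21 = 19300 kmol/h.
Fuel reacted = 0.928 × 411 → ξ = 381.4 kmol/h.
Outlet (n = n₀ + ν ξ):
  C₄H₁₀: 411 − 1(381.4) = 29.59
  O₂: 5129 − 6.5(381.4) = 2650
  N₂: 19300 (inert)
  CO₂: 0 + 4(381.4) = 1526
  H₂O: 0 + 5(381.4) = 1907

1910 kmol/h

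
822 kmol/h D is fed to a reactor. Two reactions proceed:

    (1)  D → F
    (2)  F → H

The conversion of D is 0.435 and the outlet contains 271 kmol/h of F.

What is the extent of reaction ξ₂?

Conversion of D: D consumed = 1ξ₁ = 0.435 × 822 → ξ₁ = 357.6 kmol/h.
F balance: n_F = 0 + 1ξ₁ − 1ξ₂ = 271 → ξ₂ = (1·357.6 − 271)/1 = 86.57 kmol/h.
Outlet amounts (n = n₀ + Σ ν·ξ):
  D: 822 − 1(357.6) = 464.4
  F: 0 + 1(357.6) − 1(86.57) = 271
  H: 0 + 1(86.57) = 86.57

ξ₂ = 86.6 kmol/h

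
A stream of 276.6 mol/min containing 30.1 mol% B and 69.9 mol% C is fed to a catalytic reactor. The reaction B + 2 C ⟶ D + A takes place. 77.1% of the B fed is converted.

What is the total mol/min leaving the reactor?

212 mol/min

B reacted = 0.771 × 83.26 = 64.19 mol/min; ν_B = −1, so ξ = 64.19/1 = 64.19 mol/min.
Outlet amounts (n = n₀ + ν ξ):
  B: 83.26 − 1(64.19) = 19.07
  C: 193.3 − 2(64.19) = 64.96
  D: 0 + 1(64.19) = 64.19
  A: 0 + 1(64.19) = 64.19
Total out = 19.07 + 64.96 + 64.19 + 64.19 = 212.4 mol/min.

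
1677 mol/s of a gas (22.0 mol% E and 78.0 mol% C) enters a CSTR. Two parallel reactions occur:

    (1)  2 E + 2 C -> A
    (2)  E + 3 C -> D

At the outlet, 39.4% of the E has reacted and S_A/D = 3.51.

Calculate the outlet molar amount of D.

18.1 mol/s

Conversion of E: E consumed = 0.394 × 368.9 = 145.4 mol/s = 2ξ₁ + 1ξ₂.
Selectivity: 1ξ₁ / (1ξ₂) = 3.51 → ξ₁ = 3.51 ξ₂.
Substitute: (2·3.51 + 1) ξ₂ = 145.4 → ξ₂ = 18.12 mol/s, ξ₁ = 63.62 mol/s.
Outlet amounts (n = n₀ + Σ ν·ξ):
  E: 368.9 − 2(63.62) − 1(18.12) = 223.6
  C: 1308 − 2(63.62) − 3(18.12) = 1126
  A: 0 + 1(63.62) = 63.62
  D: 0 + 1(18.12) = 18.12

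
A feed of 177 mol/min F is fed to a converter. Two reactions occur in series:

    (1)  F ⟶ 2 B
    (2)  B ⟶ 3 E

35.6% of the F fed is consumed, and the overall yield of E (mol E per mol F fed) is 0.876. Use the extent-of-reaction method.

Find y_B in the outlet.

Conversion of F: F consumed = 1ξ₁ = 0.356 × 177 → ξ₁ = 63.01 mol/min.
Yield of E: 3ξ₂ / 177 = 0.876 → ξ₂ = 51.68 mol/min.
Outlet amounts (n = n₀ + Σ ν·ξ):
  F: 177 − 1(63.01) = 114
  B: 0 + 2(63.01) − 1(51.68) = 74.34
  E: 0 + 3(51.68) = 155.1
Total out = 343.4 mol/min; y_B = 74.34 / 343.4 = 0.2165.

0.216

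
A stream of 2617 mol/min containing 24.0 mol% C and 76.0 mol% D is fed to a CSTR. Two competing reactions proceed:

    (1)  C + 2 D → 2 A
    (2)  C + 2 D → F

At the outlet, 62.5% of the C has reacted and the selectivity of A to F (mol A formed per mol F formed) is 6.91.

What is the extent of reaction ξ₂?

ξ₂ = 88.1 mol/min

Conversion of C: C consumed = 0.625 × 628.1 = 392.6 mol/min = 1ξ₁ + 1ξ₂.
Selectivity: 2ξ₁ / (1ξ₂) = 6.91 → ξ₁ = 3.455 ξ₂.
Substitute: (1·3.455 + 1) ξ₂ = 392.6 → ξ₂ = 88.11 mol/min, ξ₁ = 304.4 mol/min.
Outlet amounts (n = n₀ + Σ ν·ξ):
  C: 628.1 − 1(304.4) − 1(88.11) = 235.5
  D: 1989 − 2(304.4) − 2(88.11) = 1204
  A: 0 + 2(304.4) = 608.9
  F: 0 + 1(88.11) = 88.11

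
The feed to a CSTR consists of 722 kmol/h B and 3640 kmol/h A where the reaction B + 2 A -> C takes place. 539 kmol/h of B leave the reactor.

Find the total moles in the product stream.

4000 kmol/h

For B: n = n₀ − 1ξ → 539 = 722 − 1ξ, giving ξ = 183 kmol/h.
Outlet amounts (n = n₀ + ν ξ):
  B: 722 − 1(183) = 539
  A: 3640 − 2(183) = 3274
  C: 0 + 1(183) = 183
Total out = 539 + 3274 + 183 = 3996 kmol/h.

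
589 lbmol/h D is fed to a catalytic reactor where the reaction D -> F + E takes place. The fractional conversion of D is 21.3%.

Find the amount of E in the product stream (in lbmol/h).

D reacted = 0.213 × 589 = 125.5 lbmol/h; ν_D = −1, so ξ = 125.5/1 = 125.5 lbmol/h.
Outlet amounts (n = n₀ + ν ξ):
  D: 589 − 1(125.5) = 463.5
  F: 0 + 1(125.5) = 125.5
  E: 0 + 1(125.5) = 125.5

125 lbmol/h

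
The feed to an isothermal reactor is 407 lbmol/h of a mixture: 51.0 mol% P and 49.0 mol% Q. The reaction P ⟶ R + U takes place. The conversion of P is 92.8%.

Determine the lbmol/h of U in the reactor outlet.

193 lbmol/h

P reacted = 0.928 × 207.6 = 192.6 lbmol/h; ν_P = −1, so ξ = 192.6/1 = 192.6 lbmol/h.
Outlet amounts (n = n₀ + ν ξ):
  P: 207.6 − 1(192.6) = 14.95
  R: 0 + 1(192.6) = 192.6
  U: 0 + 1(192.6) = 192.6
  Q: 199.4 (inert)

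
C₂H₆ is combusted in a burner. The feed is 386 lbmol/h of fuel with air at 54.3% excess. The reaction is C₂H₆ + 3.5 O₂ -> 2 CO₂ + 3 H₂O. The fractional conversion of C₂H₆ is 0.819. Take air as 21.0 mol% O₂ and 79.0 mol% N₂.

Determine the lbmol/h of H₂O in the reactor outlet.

948 lbmol/h

Stoichiometric O₂ = 3.5 × 386 = 1351 lbmol/h; O₂ fed = 1351 × 1.543 = 2085 lbmol/h.
N₂ fed = 2085 × 79/21 = 7842 lbmol/h.
Fuel reacted = 0.819 × 386 → ξ = 316.1 lbmol/h.
Outlet (n = n₀ + ν ξ):
  C₂H₆: 386 − 1(316.1) = 69.87
  O₂: 2085 − 3.5(316.1) = 978.1
  N₂: 7842 (inert)
  CO₂: 0 + 2(316.1) = 632.3
  H₂O: 0 + 3(316.1) = 948.4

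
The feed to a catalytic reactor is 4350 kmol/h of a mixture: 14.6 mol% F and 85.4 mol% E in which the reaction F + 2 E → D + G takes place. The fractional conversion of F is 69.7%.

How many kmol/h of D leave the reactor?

443 kmol/h

F reacted = 0.697 × 635.1 = 442.7 kmol/h; ν_F = −1, so ξ = 442.7/1 = 442.7 kmol/h.
Outlet amounts (n = n₀ + ν ξ):
  F: 635.1 − 1(442.7) = 192.4
  E: 3715 − 2(442.7) = 2830
  D: 0 + 1(442.7) = 442.7
  G: 0 + 1(442.7) = 442.7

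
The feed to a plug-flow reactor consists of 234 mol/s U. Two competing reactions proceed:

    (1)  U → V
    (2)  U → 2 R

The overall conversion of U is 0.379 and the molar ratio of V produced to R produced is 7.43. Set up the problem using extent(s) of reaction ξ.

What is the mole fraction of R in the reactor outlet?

0.0467

Conversion of U: U consumed = 0.379 × 234 = 88.69 mol/s = 1ξ₁ + 1ξ₂.
Selectivity: 1ξ₁ / (2ξ₂) = 7.43 → ξ₁ = 14.86 ξ₂.
Substitute: (1·14.86 + 1) ξ₂ = 88.69 → ξ₂ = 5.592 mol/s, ξ₁ = 83.09 mol/s.
Outlet amounts (n = n₀ + Σ ν·ξ):
  U: 234 − 1(83.09) − 1(5.592) = 145.3
  V: 0 + 1(83.09) = 83.09
  R: 0 + 2(5.592) = 11.18
Total out = 239.6 mol/s; y_R = 11.18 / 239.6 = 0.04668.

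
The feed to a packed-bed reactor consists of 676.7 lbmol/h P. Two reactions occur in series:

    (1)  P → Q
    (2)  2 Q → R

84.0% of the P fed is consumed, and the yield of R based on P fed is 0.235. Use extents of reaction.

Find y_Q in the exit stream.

Conversion of P: P consumed = 1ξ₁ = 0.84 × 676.7 → ξ₁ = 568.4 lbmol/h.
Yield of R: 1ξ₂ / 676.7 = 0.235 → ξ₂ = 159 lbmol/h.
Outlet amounts (n = n₀ + Σ ν·ξ):
  P: 676.7 − 1(568.4) = 108.3
  Q: 0 + 1(568.4) − 2(159) = 250.4
  R: 0 + 1(159) = 159
Total out = 517.7 lbmol/h; y_Q = 250.4 / 517.7 = 0.4837.

0.484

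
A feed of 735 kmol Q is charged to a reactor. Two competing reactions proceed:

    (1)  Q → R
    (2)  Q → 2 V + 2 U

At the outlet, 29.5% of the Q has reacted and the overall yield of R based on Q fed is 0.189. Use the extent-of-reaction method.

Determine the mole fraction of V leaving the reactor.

0.161

Yield of R: 1ξ₁ / 735 = 0.189 → ξ₁ = 138.9 kmol.
Conversion of Q: 1ξ₁ + 1ξ₂ = 0.295 × 735 = 216.8 → ξ₂ = 77.91 kmol.
Outlet amounts (n = n₀ + Σ ν·ξ):
  Q: 735 − 1(138.9) − 1(77.91) = 518.2
  R: 0 + 1(138.9) = 138.9
  V: 0 + 2(77.91) = 155.8
  U: 0 + 2(77.91) = 155.8
Total out = 968.7 kmol; y_V = 155.8 / 968.7 = 0.1608.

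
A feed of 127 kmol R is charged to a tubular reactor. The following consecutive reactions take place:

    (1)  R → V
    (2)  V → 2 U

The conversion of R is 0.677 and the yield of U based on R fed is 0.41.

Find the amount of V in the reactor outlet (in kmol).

Conversion of R: R consumed = 1ξ₁ = 0.677 × 127 → ξ₁ = 85.98 kmol.
Yield of U: 2ξ₂ / 127 = 0.41 → ξ₂ = 26.04 kmol.
Outlet amounts (n = n₀ + Σ ν·ξ):
  R: 127 − 1(85.98) = 41.02
  V: 0 + 1(85.98) − 1(26.04) = 59.94
  U: 0 + 2(26.04) = 52.07

59.9 kmol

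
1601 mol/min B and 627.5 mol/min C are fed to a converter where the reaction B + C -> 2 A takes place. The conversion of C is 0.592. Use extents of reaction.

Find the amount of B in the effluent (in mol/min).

C reacted = 0.592 × 627.5 = 371.5 mol/min; ν_C = −1, so ξ = 371.5/1 = 371.5 mol/min.
Outlet amounts (n = n₀ + ν ξ):
  B: 1601 − 1(371.5) = 1230
  C: 627.5 − 1(371.5) = 256
  A: 0 + 2(371.5) = 743

1230 mol/min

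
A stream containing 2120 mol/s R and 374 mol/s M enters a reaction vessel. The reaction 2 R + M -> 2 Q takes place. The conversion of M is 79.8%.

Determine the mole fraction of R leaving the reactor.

0.694

M reacted = 0.798 × 374 = 298.5 mol/s; ν_M = −1, so ξ = 298.5/1 = 298.5 mol/s.
Outlet amounts (n = n₀ + ν ξ):
  R: 2120 − 2(298.5) = 1523
  M: 374 − 1(298.5) = 75.55
  Q: 0 + 2(298.5) = 596.9
Total out = 2196 mol/s; y_R = 1523 / 2196 = 0.6937.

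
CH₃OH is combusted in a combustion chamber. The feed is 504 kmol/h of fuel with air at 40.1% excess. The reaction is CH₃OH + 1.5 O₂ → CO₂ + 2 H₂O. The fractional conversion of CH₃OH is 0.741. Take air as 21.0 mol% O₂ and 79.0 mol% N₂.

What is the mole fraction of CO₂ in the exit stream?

0.0651

Stoichiometric O₂ = 1.5 × 504 = 756 kmol/h; O₂ fed = 756 × 1.401 = 1059 kmol/h.
N₂ fed = 1059 × 79/21 = 3984 kmol/h.
Fuel reacted = 0.741 × 504 → ξ = 373.5 kmol/h.
Outlet (n = n₀ + ν ξ):
  CH₃OH: 504 − 1(373.5) = 130.5
  O₂: 1059 − 1.5(373.5) = 499
  N₂: 3984 (inert)
  CO₂: 0 + 1(373.5) = 373.5
  H₂O: 0 + 2(373.5) = 746.9
Total out = 5734 kmol/h; y_CO₂ = 373.5 / 5734 = 0.06513.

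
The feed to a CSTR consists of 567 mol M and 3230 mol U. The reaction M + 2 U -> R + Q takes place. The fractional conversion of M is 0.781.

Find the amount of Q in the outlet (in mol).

443 mol

M reacted = 0.781 × 567 = 442.8 mol; ν_M = −1, so ξ = 442.8/1 = 442.8 mol.
Outlet amounts (n = n₀ + ν ξ):
  M: 567 − 1(442.8) = 124.2
  U: 3230 − 2(442.8) = 2344
  R: 0 + 1(442.8) = 442.8
  Q: 0 + 1(442.8) = 442.8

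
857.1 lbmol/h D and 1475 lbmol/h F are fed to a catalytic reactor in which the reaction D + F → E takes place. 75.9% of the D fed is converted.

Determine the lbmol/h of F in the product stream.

D reacted = 0.759 × 857.1 = 650.5 lbmol/h; ν_D = −1, so ξ = 650.5/1 = 650.5 lbmol/h.
Outlet amounts (n = n₀ + ν ξ):
  D: 857.1 − 1(650.5) = 206.6
  F: 1475 − 1(650.5) = 824.5
  E: 0 + 1(650.5) = 650.5

824 lbmol/h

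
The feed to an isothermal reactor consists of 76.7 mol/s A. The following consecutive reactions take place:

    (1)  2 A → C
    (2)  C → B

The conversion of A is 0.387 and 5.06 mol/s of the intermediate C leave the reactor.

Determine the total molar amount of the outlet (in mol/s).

Conversion of A: A consumed = 2ξ₁ = 0.387 × 76.7 → ξ₁ = 14.84 mol/s.
C balance: n_C = 0 + 1ξ₁ − 1ξ₂ = 5.06 → ξ₂ = (1·14.84 − 5.06)/1 = 9.781 mol/s.
Outlet amounts (n = n₀ + Σ ν·ξ):
  A: 76.7 − 2(14.84) = 47.02
  C: 0 + 1(14.84) − 1(9.781) = 5.06
  B: 0 + 1(9.781) = 9.781
Total out = 47.02 + 5.06 + 9.781 = 61.86 mol/s.

61.9 mol/s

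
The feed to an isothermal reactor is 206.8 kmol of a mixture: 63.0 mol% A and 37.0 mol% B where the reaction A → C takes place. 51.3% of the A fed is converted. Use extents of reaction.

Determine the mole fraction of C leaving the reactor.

A reacted = 0.513 × 130.3 = 66.84 kmol; ν_A = −1, so ξ = 66.84/1 = 66.84 kmol.
Outlet amounts (n = n₀ + ν ξ):
  A: 130.3 − 1(66.84) = 63.45
  C: 0 + 1(66.84) = 66.84
  B: 76.52 (inert)
Total out = 206.8 kmol; y_C = 66.84 / 206.8 = 0.3232.

0.323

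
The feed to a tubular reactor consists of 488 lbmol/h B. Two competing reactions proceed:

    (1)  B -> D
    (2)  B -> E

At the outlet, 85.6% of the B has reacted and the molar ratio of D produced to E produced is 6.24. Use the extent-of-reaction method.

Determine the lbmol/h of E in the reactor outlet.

57.7 lbmol/h

Conversion of B: B consumed = 0.856 × 488 = 417.7 lbmol/h = 1ξ₁ + 1ξ₂.
Selectivity: 1ξ₁ / (1ξ₂) = 6.24 → ξ₁ = 6.24 ξ₂.
Substitute: (1·6.24 + 1) ξ₂ = 417.7 → ξ₂ = 57.7 lbmol/h, ξ₁ = 360 lbmol/h.
Outlet amounts (n = n₀ + Σ ν·ξ):
  B: 488 − 1(360) − 1(57.7) = 70.27
  D: 0 + 1(360) = 360
  E: 0 + 1(57.7) = 57.7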